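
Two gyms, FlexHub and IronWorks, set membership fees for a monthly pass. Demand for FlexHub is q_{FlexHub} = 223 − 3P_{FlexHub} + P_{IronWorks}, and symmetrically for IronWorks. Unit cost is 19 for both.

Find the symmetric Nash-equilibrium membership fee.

FlexHub's profit: π = (P_{FlexHub} − 19)(223 − 3P_{FlexHub} + P_{IronWorks}).
∂π/∂P_{FlexHub} = 280 − 6P_{FlexHub} + P_{IronWorks} = 0 ⇒ P_{FlexHub} = 140/3 + (1/6)P_{IronWorks}.
The game is symmetric, so in equilibrium P_{IronWorks} = P_{FlexHub}: the reaction function gives (5/6)P_{FlexHub} = 140/3, hence P_{FlexHub} = 56.

56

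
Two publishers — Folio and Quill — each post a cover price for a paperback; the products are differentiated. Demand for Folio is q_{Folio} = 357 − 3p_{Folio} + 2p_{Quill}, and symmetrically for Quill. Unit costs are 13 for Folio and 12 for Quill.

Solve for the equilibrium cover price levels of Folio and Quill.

98.8125, 98.4375

Folio's profit: π = (p_{Folio} − 13)(357 − 3p_{Folio} + 2p_{Quill}).
∂π/∂p_{Folio} = 396 − 6p_{Folio} + 2p_{Quill} = 0 ⇒ p_{Folio} = 66 + (1/3)p_{Quill}.
Similarly p_{Quill} = 65.5 + (1/3)p_{Folio}.
Plugging p_{Quill} into Folio's best response: p_{Folio} = 66 + (1/3)(65.5 + (1/3)p_{Folio}) ⇒ (8/9)p_{Folio} = 527/6, so p_{Folio} = 98.8125.
Then p_{Quill} = 65.5 + (1/3)·98.8125 = 98.4375.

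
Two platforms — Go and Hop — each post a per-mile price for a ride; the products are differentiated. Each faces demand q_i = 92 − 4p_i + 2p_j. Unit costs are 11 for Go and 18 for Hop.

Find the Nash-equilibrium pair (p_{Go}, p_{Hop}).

23.6, 26.4

Go's profit: π = (p_{Go} − 11)(92 − 4p_{Go} + 2p_{Hop}).
∂π/∂p_{Go} = 136 − 8p_{Go} + 2p_{Hop} = 0 ⇒ p_{Go} = 17 + 0.25p_{Hop}.
Similarly p_{Hop} = 20.5 + 0.25p_{Go}.
Solving the two reaction functions simultaneously: (1 − (0.25)(0.25))p_{Go} = 17 + 0.25·20.5, so 0.9375p_{Go} = 22.125 and p_{Go} = 23.6.
Then p_{Hop} = 20.5 + 0.25·23.6 = 26.4.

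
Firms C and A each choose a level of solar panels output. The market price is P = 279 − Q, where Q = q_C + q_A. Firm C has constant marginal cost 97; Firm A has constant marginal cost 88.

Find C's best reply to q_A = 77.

52.5

Firm C's profit: π = q_C(279 − (q_C + q_A)) − 97q_C.
∂π/∂q_C = 182 − 2q_C − q_A = 0, so q_C = 91 − 0.5q_A.
At q_A = 77: q_C = 91 − 0.5·77 = 52.5.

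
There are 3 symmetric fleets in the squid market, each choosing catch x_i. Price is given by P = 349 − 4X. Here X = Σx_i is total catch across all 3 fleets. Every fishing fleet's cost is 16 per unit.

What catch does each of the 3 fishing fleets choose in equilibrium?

20.8125

A representative fishing fleet's profit is π_i = x_i(349 − 4X) − 16x_i, with X = x_i + Σ_{j≠i} x_j.
First-order condition: 333 − 8x_i − 4Σ_{j≠i} x_j = 0.
With identical fishing fleets, set every x_j = x: then 333 − 8x − 8x = 0, i.e. x = 333/16 = 20.8125.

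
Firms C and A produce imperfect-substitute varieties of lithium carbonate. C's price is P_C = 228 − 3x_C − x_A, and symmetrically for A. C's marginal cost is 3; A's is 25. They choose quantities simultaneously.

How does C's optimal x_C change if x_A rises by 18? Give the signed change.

-3

Firm C's profit: π = x_C(228 − 3x_C − x_A) − 3x_C.
∂π/∂x_C = 225 − 6x_C − x_A = 0 ⇒ x_C = 37.5 − (1/6)x_A.
The reaction-function slope is −1/6, so an 18-unit rise in x_A moves x_C by −1/6 × 18 = −3. C's best response falls — the actions are strategic substitutes.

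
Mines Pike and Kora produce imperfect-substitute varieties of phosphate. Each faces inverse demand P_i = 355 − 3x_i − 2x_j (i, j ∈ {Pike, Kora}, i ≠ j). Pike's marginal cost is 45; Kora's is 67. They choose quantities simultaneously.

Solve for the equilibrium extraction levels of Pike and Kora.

40.125, 34.625

Mine Pike's profit: π = x_{Pike}(355 − 3x_{Pike} − 2x_{Kora}) − 45x_{Pike}.
∂π/∂x_{Pike} = 310 − 6x_{Pike} − 2x_{Kora} = 0 ⇒ x_{Pike} = 155/3 − (1/3)x_{Kora}.
Similarly x_{Kora} = 48 − (1/3)x_{Pike}.
Plugging x_{Kora} into Pike's best response: x_{Pike} = 155/3 − (1/3)(48 − (1/3)x_{Pike}) ⇒ (8/9)x_{Pike} = 107/3, so x_{Pike} = 40.125.
Then x_{Kora} = 48 − (1/3)·40.125 = 34.625.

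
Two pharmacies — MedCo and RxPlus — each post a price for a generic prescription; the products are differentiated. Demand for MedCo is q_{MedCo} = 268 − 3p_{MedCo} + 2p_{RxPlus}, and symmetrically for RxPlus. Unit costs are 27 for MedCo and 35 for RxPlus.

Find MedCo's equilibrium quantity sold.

MedCo's profit: π = (p_{MedCo} − 27)(268 − 3p_{MedCo} + 2p_{RxPlus}).
∂π/∂p_{MedCo} = 349 − 6p_{MedCo} + 2p_{RxPlus} = 0 ⇒ p_{MedCo} = 349/6 + (1/3)p_{RxPlus}.
Similarly p_{RxPlus} = 373/6 + (1/3)p_{MedCo}.
Solving the two reaction functions simultaneously: (1 − (1/3)(1/3))p_{MedCo} = 349/6 + (1/3)·(373/6), so (8/9)p_{MedCo} = 710/9 and p_{MedCo} = 88.75.
Then p_{RxPlus} = 373/6 + (1/3)·88.75 = 91.75.
q_{MedCo} = 268 − 3·88.75 + 2·91.75 = 185.25.

185.25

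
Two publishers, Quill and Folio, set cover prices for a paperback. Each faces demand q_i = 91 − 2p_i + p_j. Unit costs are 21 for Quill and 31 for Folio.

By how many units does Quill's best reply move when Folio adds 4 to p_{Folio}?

Quill's profit: π = (p_{Quill} − 21)(91 − 2p_{Quill} + p_{Folio}).
∂π/∂p_{Quill} = 133 − 4p_{Quill} + p_{Folio} = 0 ⇒ p_{Quill} = 33.25 + 0.25p_{Folio}.
The reaction-function slope is 0.25, so a 4-unit rise in p_{Folio} moves p_{Quill} by 0.25 × 4 = 1. Quill's best response rises — the actions are strategic complements.

1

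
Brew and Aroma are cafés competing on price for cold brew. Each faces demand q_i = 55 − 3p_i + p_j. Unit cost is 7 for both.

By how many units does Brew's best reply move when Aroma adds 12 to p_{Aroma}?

Brew's profit: π = (p_{Brew} − 7)(55 − 3p_{Brew} + p_{Aroma}).
∂π/∂p_{Brew} = 76 − 6p_{Brew} + p_{Aroma} = 0 ⇒ p_{Brew} = 38/3 + (1/6)p_{Aroma}.
The reaction-function slope is 1/6, so a 12-unit rise in p_{Aroma} moves p_{Brew} by 1/6 × 12 = 2. Brew's best response rises — the actions are strategic complements.

2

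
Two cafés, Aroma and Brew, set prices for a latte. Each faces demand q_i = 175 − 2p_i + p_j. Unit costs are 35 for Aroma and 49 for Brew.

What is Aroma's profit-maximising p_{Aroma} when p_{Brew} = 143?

Aroma's profit: π = (p_{Aroma} − 35)(175 − 2p_{Aroma} + p_{Brew}).
∂π/∂p_{Aroma} = 245 − 4p_{Aroma} + p_{Brew} = 0 ⇒ p_{Aroma} = 61.25 + 0.25p_{Brew}.
At p_{Brew} = 143: p_{Aroma} = 61.25 + 0.25·143 = 97.

97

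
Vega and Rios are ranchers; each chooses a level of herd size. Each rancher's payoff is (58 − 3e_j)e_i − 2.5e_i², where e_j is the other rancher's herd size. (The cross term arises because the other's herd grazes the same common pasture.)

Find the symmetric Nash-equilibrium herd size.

7.25

Vega's payoff is (58 − 3e_R)e_V − 2.5e_V².
∂π/∂e_V = 58 − 3e_R − 5e_V = 0, so e_V = 11.6 − 0.6e_R.
By symmetry e_R = e_V; substituting into the reaction function, 1.6e_V = 11.6 and e_V = 7.25.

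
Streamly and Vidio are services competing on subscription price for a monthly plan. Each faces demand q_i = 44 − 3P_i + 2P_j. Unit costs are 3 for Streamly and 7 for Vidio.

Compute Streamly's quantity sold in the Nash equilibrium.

33

Streamly's profit: π = (P_{Streamly} − 3)(44 − 3P_{Streamly} + 2P_{Vidio}).
∂π/∂P_{Streamly} = 53 − 6P_{Streamly} + 2P_{Vidio} = 0 ⇒ P_{Streamly} = 53/6 + (1/3)P_{Vidio}.
Similarly P_{Vidio} = 65/6 + (1/3)P_{Streamly}.
Substituting the second reaction function into the first: P_{Streamly} = 53/6 + (1/3)(65/6 + (1/3)P_{Streamly}), which gives (8/9)P_{Streamly} = 112/9 ⇒ P_{Streamly} = 14.
Then P_{Vidio} = 65/6 + (1/3)·14 = 15.5.
q_{Streamly} = 44 − 3·14 + 2·15.5 = 33.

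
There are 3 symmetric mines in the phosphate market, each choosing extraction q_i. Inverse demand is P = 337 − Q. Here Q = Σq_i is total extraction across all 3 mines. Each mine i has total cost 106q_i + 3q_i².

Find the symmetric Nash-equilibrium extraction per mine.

A representative mine's profit is π_i = q_i(337 − Q) − 106q_i − 3q_i², with Q = q_i + Σ_{j≠i} q_j.
First-order condition: 231 − 8q_i − Σ_{j≠i} q_j = 0.
In a symmetric equilibrium every mine chooses the same q, so Σ_{j≠i} q_j = 2q. The condition becomes 231 − 10q = 0, giving q = 231/10 = 23.1.

23.1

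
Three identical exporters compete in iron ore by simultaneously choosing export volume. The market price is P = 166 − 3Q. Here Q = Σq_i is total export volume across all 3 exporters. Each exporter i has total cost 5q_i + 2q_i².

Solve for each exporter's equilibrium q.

10.0625

A representative exporter's profit is π_i = q_i(166 − 3Q) − 5q_i − 2q_i², with Q = q_i + Σ_{j≠i} q_j.
First-order condition: 161 − 10q_i − 3Σ_{j≠i} q_j = 0.
Imposing symmetry (q_j = q for all j) turns Σ_{j≠i} q_j into 2q, so 161 = 16q and q = 10.0625.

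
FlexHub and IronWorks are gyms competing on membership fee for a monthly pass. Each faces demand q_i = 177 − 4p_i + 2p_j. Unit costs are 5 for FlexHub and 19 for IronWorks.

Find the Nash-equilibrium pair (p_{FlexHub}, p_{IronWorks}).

34.7, 40.3

FlexHub's profit: π = (p_{FlexHub} − 5)(177 − 4p_{FlexHub} + 2p_{IronWorks}).
∂π/∂p_{FlexHub} = 197 − 8p_{FlexHub} + 2p_{IronWorks} = 0 ⇒ p_{FlexHub} = 24.625 + 0.25p_{IronWorks}.
Similarly p_{IronWorks} = 31.625 + 0.25p_{FlexHub}.
Solving the two reaction functions simultaneously: (1 − (0.25)(0.25))p_{FlexHub} = 24.625 + 0.25·31.625, so 0.9375p_{FlexHub} = 1041/32 and p_{FlexHub} = 34.7.
Then p_{IronWorks} = 31.625 + 0.25·34.7 = 40.3.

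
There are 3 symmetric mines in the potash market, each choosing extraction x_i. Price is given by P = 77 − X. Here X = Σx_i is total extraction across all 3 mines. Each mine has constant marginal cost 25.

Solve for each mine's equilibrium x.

A representative mine's profit is π_i = x_i(77 − X) − 25x_i, with X = x_i + Σ_{j≠i} x_j.
First-order condition: 52 − 2x_i − Σ_{j≠i} x_j = 0.
With identical mines, set every x_j = x: then 52 − 2x − 2x = 0, i.e. x = 52/4 = 13.

13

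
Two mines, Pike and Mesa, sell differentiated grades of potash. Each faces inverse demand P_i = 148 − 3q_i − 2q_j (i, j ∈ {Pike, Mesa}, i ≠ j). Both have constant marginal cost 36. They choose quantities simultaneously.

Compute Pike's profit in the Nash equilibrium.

Mine Pike's profit: π = q_{Pike}(148 − 3q_{Pike} − 2q_{Mesa}) − 36q_{Pike}.
∂π/∂q_{Pike} = 112 − 6q_{Pike} − 2q_{Mesa} = 0 ⇒ q_{Pike} = 56/3 − (1/3)q_{Mesa}.
By symmetry q_{Mesa} = q_{Pike}; substituting into the reaction function, (4/3)q_{Pike} = 56/3 and q_{Pike} = 14.
P_{Pike} = 148 − 3·14 − 2·14 = 78.
Profit = (78 − 36)·14 = 588.

588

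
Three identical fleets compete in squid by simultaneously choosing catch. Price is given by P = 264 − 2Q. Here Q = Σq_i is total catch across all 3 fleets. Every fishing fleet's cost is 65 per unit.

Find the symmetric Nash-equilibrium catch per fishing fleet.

A representative fishing fleet's profit is π_i = q_i(264 − 2Q) − 65q_i, with Q = q_i + Σ_{j≠i} q_j.
First-order condition: 199 − 4q_i − 2Σ_{j≠i} q_j = 0.
Imposing symmetry (q_j = q for all j) turns Σ_{j≠i} q_j into 2q, so 199 = 8q and q = 24.875.

24.875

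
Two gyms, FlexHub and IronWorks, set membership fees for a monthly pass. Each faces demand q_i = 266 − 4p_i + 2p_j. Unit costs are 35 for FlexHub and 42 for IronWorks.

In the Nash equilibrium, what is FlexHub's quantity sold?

134.4

FlexHub's profit: π = (p_{FlexHub} − 35)(266 − 4p_{FlexHub} + 2p_{IronWorks}).
∂π/∂p_{FlexHub} = 406 − 8p_{FlexHub} + 2p_{IronWorks} = 0 ⇒ p_{FlexHub} = 50.75 + 0.25p_{IronWorks}.
Similarly p_{IronWorks} = 54.25 + 0.25p_{FlexHub}.
Plugging p_{IronWorks} into FlexHub's best response: p_{FlexHub} = 50.75 + 0.25(54.25 + 0.25p_{FlexHub}) ⇒ 0.9375p_{FlexHub} = 64.3125, so p_{FlexHub} = 68.6.
Then p_{IronWorks} = 54.25 + 0.25·68.6 = 71.4.
q_{FlexHub} = 266 − 4·68.6 + 2·71.4 = 134.4.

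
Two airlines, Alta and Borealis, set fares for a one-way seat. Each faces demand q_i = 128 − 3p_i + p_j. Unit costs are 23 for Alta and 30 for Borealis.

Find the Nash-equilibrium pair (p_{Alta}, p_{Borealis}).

40, 43

Alta's profit: π = (p_{Alta} − 23)(128 − 3p_{Alta} + p_{Borealis}).
∂π/∂p_{Alta} = 197 − 6p_{Alta} + p_{Borealis} = 0 ⇒ p_{Alta} = 197/6 + (1/6)p_{Borealis}.
Similarly p_{Borealis} = 109/3 + (1/6)p_{Alta}.
Substituting the second reaction function into the first: p_{Alta} = 197/6 + (1/6)(109/3 + (1/6)p_{Alta}), which gives (35/36)p_{Alta} = 350/9 ⇒ p_{Alta} = 40.
Then p_{Borealis} = 109/3 + (1/6)·40 = 43.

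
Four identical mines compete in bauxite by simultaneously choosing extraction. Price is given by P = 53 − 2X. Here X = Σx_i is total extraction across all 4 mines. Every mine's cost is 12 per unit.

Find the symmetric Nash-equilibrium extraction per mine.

A representative mine's profit is π_i = x_i(53 − 2X) − 12x_i, with X = x_i + Σ_{j≠i} x_j.
First-order condition: 41 − 4x_i − 2Σ_{j≠i} x_j = 0.
In a symmetric equilibrium every mine chooses the same x, so Σ_{j≠i} x_j = 3x. The condition becomes 41 − 10x = 0, giving x = 41/10 = 4.1.

4.1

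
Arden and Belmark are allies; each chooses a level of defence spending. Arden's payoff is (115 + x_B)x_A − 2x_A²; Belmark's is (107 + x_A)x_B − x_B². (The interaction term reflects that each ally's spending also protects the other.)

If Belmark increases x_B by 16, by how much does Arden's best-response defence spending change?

Expanding Arden's payoff: 115x_A + x_Bx_A − 2x_A².
∂π/∂x_A = 115 + x_B − 4x_A = 0, so x_A = 28.75 + 0.25x_B.
The reaction-function slope is 0.25, so a 16-unit rise in x_B moves x_A by 0.25 × 16 = 4. Arden's best response rises — the actions are strategic complements.

4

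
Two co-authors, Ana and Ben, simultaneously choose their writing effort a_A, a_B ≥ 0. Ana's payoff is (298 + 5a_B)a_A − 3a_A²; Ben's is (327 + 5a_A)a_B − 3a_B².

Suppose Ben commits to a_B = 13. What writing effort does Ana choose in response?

60.5

Expanding Ana's payoff: 298a_A + 5a_Ba_A − 3a_A².
∂π/∂a_A = 298 + 5a_B − 6a_A = 0, so a_A = 149/3 + (5/6)a_B.
At a_B = 13: a_A = 149/3 + (5/6)·13 = 60.5.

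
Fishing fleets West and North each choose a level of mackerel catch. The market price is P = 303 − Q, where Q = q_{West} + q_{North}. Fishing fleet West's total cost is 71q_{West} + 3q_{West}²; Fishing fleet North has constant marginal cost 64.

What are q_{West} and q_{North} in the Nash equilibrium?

15, 112

Fishing fleet West's profit: π = q_{West}(303 − (q_{West} + q_{North})) − 71q_{West} − 3q_{West}².
∂π/∂q_{West} = 232 − 8q_{West} − q_{North} = 0, so q_{West} = 29 − 0.125q_{North}.
For North: ∂π/∂q_{North} = 239 − 2q_{North} − q_{West} = 0 ⇒ q_{North} = 119.5 − 0.5q_{West}.
Plugging q_{North} into West's best response: q_{West} = 29 − 0.125(119.5 − 0.5q_{West}) ⇒ 0.9375q_{West} = 14.0625, so q_{West} = 15.
Then q_{North} = 119.5 − 0.5·15 = 112.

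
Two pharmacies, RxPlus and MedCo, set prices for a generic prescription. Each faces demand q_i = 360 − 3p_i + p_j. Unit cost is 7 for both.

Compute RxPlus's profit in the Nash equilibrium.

14365.92

RxPlus's profit: π = (p_{RxPlus} − 7)(360 − 3p_{RxPlus} + p_{MedCo}).
∂π/∂p_{RxPlus} = 381 − 6p_{RxPlus} + p_{MedCo} = 0 ⇒ p_{RxPlus} = 63.5 + (1/6)p_{MedCo}.
Setting p_{RxPlus} = p_{MedCo} in the reaction function: p_{RxPlus} = 63.5 + (1/6)p_{RxPlus}, so p_{RxPlus} = 63.5 / (5/6) = 76.2.
q_{RxPlus} = 360 − 3·76.2 + 76.2 = 207.6.
Profit = (76.2 − 7)·207.6 = 14365.92.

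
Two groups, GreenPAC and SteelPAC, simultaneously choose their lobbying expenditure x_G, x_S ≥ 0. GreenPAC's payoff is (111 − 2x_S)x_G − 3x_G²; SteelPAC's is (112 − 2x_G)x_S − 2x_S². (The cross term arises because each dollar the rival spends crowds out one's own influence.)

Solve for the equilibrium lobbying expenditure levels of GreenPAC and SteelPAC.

Expanding GreenPAC's payoff: 111x_G − 2x_Sx_G − 3x_G².
∂π/∂x_G = 111 − 2x_S − 6x_G = 0, so x_G = 18.5 − (1/3)x_S.
Likewise for SteelPAC: x_S = 28 − 0.5x_G.
Plugging x_S into GreenPAC's best response: x_G = 18.5 − (1/3)(28 − 0.5x_G) ⇒ (5/6)x_G = 55/6, so x_G = 11.
Then x_S = 28 − 0.5·11 = 22.5.

11, 22.5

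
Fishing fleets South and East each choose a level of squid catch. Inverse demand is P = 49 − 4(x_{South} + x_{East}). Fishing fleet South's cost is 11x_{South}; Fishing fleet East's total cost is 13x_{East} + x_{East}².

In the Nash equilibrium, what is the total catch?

5.8125

Fishing fleet South's profit: π = x_{South}(49 − 4(x_{South} + x_{East})) − 11x_{South}.
∂π/∂x_{South} = 38 − 8x_{South} − 4x_{East} = 0, so x_{South} = 4.75 − 0.5x_{East}.
For East: ∂π/∂x_{East} = 36 − 10x_{East} − 4x_{South} = 0 ⇒ x_{East} = 3.6 − 0.4x_{South}.
Substituting the second reaction function into the first: x_{South} = 4.75 − 0.5(3.6 − 0.4x_{South}), which gives 0.8x_{South} = 2.95 ⇒ x_{South} = 3.6875.
Then x_{East} = 3.6 − 0.4·3.6875 = 2.125.
Total catch: 3.6875 + 2.125 = 5.8125.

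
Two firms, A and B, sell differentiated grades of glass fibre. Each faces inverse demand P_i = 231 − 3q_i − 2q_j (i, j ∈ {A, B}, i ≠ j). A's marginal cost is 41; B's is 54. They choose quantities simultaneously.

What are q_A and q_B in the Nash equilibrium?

Firm A's profit: π = q_A(231 − 3q_A − 2q_B) − 41q_A.
∂π/∂q_A = 190 − 6q_A − 2q_B = 0 ⇒ q_A = 95/3 − (1/3)q_B.
Similarly q_B = 29.5 − (1/3)q_A.
Solving the two reaction functions simultaneously: (1 − (−1/3)(−1/3))q_A = 95/3 − (1/3)·29.5, so (8/9)q_A = 131/6 and q_A = 24.5625.
Then q_B = 29.5 − (1/3)·24.5625 = 21.3125.

24.5625, 21.3125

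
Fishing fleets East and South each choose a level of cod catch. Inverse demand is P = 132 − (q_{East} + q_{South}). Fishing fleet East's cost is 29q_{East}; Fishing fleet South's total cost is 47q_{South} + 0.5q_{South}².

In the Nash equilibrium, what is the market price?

73.8

Fishing fleet East's profit: π = q_{East}(132 − (q_{East} + q_{South})) − 29q_{East}.
∂π/∂q_{East} = 103 − 2q_{East} − q_{South} = 0, so q_{East} = 51.5 − 0.5q_{South}.
For South: ∂π/∂q_{South} = 85 − 3q_{South} − q_{East} = 0 ⇒ q_{South} = 85/3 − (1/3)q_{East}.
Plugging q_{South} into East's best response: q_{East} = 51.5 − 0.5(85/3 − (1/3)q_{East}) ⇒ (5/6)q_{East} = 112/3, so q_{East} = 44.8.
Then q_{South} = 85/3 − (1/3)·44.8 = 13.4.
Equilibrium price: P = 132 − 58.2 = 73.8.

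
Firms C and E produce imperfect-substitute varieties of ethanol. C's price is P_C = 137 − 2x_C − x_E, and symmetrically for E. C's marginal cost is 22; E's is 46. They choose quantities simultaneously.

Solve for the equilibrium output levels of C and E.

Firm C's profit: π = x_C(137 − 2x_C − x_E) − 22x_C.
∂π/∂x_C = 115 − 4x_C − x_E = 0 ⇒ x_C = 28.75 − 0.25x_E.
Similarly x_E = 22.75 − 0.25x_C.
Substituting the second reaction function into the first: x_C = 28.75 − 0.25(22.75 − 0.25x_C), which gives 0.9375x_C = 23.0625 ⇒ x_C = 24.6.
Then x_E = 22.75 − 0.25·24.6 = 16.6.

24.6, 16.6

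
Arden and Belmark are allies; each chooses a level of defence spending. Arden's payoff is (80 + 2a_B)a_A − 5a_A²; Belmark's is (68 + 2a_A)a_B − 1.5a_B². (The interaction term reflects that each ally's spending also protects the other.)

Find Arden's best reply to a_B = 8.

9.6

Expanding Arden's payoff: 80a_A + 2a_Ba_A − 5a_A².
∂π/∂a_A = 80 + 2a_B − 10a_A = 0, so a_A = 8 + 0.2a_B.
At a_B = 8: a_A = 8 + 0.2·8 = 9.6.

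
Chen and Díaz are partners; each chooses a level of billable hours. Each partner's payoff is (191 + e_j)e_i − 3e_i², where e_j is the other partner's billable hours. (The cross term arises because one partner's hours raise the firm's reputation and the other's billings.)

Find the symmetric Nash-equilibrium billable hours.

38.2

Chen's payoff is (191 + e_D)e_C − 3e_C².
∂π/∂e_C = 191 + e_D − 6e_C = 0, so e_C = 191/6 + (1/6)e_D.
The game is symmetric, so in equilibrium e_D = e_C: the reaction function gives (5/6)e_C = 191/6, hence e_C = 38.2.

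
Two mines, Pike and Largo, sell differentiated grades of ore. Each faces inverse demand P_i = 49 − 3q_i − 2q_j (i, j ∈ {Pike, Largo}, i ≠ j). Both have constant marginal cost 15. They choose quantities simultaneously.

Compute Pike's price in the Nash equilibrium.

27.75

Mine Pike's profit: π = q_{Pike}(49 − 3q_{Pike} − 2q_{Largo}) − 15q_{Pike}.
∂π/∂q_{Pike} = 34 − 6q_{Pike} − 2q_{Largo} = 0 ⇒ q_{Pike} = 17/3 − (1/3)q_{Largo}.
The game is symmetric, so in equilibrium q_{Largo} = q_{Pike}: the reaction function gives (4/3)q_{Pike} = 17/3, hence q_{Pike} = 4.25.
P_{Pike} = 49 − 3·4.25 − 2·4.25 = 27.75.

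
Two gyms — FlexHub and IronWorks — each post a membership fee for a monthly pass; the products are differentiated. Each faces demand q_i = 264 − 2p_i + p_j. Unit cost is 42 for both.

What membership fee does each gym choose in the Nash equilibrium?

FlexHub's profit: π = (p_{FlexHub} − 42)(264 − 2p_{FlexHub} + p_{IronWorks}).
∂π/∂p_{FlexHub} = 348 − 4p_{FlexHub} + p_{IronWorks} = 0 ⇒ p_{FlexHub} = 87 + 0.25p_{IronWorks}.
The game is symmetric, so in equilibrium p_{IronWorks} = p_{FlexHub}: the reaction function gives 0.75p_{FlexHub} = 87, hence p_{FlexHub} = 116.

116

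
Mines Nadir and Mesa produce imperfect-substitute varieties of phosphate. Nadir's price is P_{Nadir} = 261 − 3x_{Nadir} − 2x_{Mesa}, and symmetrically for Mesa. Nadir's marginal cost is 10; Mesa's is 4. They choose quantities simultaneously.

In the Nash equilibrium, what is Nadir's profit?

Mine Nadir's profit: π = x_{Nadir}(261 − 3x_{Nadir} − 2x_{Mesa}) − 10x_{Nadir}.
∂π/∂x_{Nadir} = 251 − 6x_{Nadir} − 2x_{Mesa} = 0 ⇒ x_{Nadir} = 251/6 − (1/3)x_{Mesa}.
Similarly x_{Mesa} = 257/6 − (1/3)x_{Nadir}.
Solving the two reaction functions simultaneously: (1 − (−1/3)(−1/3))x_{Nadir} = 251/6 − (1/3)·(257/6), so (8/9)x_{Nadir} = 248/9 and x_{Nadir} = 31.
Then x_{Mesa} = 257/6 − (1/3)·31 = 32.5.
P_{Nadir} = 261 − 3·31 − 2·32.5 = 103.
Profit = (103 − 10)·31 = 2883.

2883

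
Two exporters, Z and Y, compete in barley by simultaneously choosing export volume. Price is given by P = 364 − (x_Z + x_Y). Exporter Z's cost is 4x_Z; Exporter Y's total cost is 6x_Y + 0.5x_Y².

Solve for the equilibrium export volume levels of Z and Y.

144.4, 71.2

Exporter Z's profit: π = x_Z(364 − (x_Z + x_Y)) − 4x_Z.
∂π/∂x_Z = 360 − 2x_Z − x_Y = 0, so x_Z = 180 − 0.5x_Y.
For Y: ∂π/∂x_Y = 358 − 3x_Y − x_Z = 0 ⇒ x_Y = 358/3 − (1/3)x_Z.
Plugging x_Y into Z's best response: x_Z = 180 − 0.5(358/3 − (1/3)x_Z) ⇒ (5/6)x_Z = 361/3, so x_Z = 144.4.
Then x_Y = 358/3 − (1/3)·144.4 = 71.2.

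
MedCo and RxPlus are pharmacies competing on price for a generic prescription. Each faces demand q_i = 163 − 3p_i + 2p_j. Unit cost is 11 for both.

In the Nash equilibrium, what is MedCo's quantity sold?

MedCo's profit: π = (p_{MedCo} − 11)(163 − 3p_{MedCo} + 2p_{RxPlus}).
∂π/∂p_{MedCo} = 196 − 6p_{MedCo} + 2p_{RxPlus} = 0 ⇒ p_{MedCo} = 98/3 + (1/3)p_{RxPlus}.
By symmetry p_{RxPlus} = p_{MedCo}; substituting into the reaction function, (2/3)p_{MedCo} = 98/3 and p_{MedCo} = 49.
q_{MedCo} = 163 − 3·49 + 2·49 = 114.

114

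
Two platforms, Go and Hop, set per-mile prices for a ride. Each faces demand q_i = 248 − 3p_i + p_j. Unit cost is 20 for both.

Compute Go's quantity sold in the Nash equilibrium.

Go's profit: π = (p_{Go} − 20)(248 − 3p_{Go} + p_{Hop}).
∂π/∂p_{Go} = 308 − 6p_{Go} + p_{Hop} = 0 ⇒ p_{Go} = 154/3 + (1/6)p_{Hop}.
By symmetry p_{Hop} = p_{Go}; substituting into the reaction function, (5/6)p_{Go} = 154/3 and p_{Go} = 61.6.
q_{Go} = 248 − 3·61.6 + 61.6 = 124.8.

124.8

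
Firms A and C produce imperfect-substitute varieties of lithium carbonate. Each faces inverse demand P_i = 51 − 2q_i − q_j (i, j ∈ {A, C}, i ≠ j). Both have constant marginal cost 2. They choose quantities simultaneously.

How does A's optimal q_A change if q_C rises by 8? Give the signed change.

Firm A's profit: π = q_A(51 − 2q_A − q_C) − 2q_A.
∂π/∂q_A = 49 − 4q_A − q_C = 0 ⇒ q_A = 12.25 − 0.25q_C.
The reaction-function slope is −0.25, so an 8-unit rise in q_C moves q_A by −0.25 × 8 = −2. A's best response falls — the actions are strategic substitutes.

-2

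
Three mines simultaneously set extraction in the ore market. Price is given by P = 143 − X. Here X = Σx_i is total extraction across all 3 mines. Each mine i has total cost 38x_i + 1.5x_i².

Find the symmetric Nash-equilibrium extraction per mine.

15

A representative mine's profit is π_i = x_i(143 − X) − 38x_i − 1.5x_i², with X = x_i + Σ_{j≠i} x_j.
First-order condition: 105 − 5x_i − Σ_{j≠i} x_j = 0.
In a symmetric equilibrium every mine chooses the same x, so Σ_{j≠i} x_j = 2x. The condition becomes 105 − 7x = 0, giving x = 105/7 = 15.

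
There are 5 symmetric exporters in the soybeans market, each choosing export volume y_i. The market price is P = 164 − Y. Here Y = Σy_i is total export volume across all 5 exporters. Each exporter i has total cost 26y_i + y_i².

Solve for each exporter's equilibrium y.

17.25

A representative exporter's profit is π_i = y_i(164 − Y) − 26y_i − y_i², with Y = y_i + Σ_{j≠i} y_j.
First-order condition: 138 − 4y_i − Σ_{j≠i} y_j = 0.
Imposing symmetry (y_j = y for all j) turns Σ_{j≠i} y_j into 4y, so 138 = 8y and y = 17.25.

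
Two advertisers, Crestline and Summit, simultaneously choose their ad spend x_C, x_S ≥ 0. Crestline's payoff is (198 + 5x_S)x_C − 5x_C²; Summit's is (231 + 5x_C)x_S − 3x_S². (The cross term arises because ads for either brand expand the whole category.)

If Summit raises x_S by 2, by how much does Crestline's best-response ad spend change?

Expanding Crestline's payoff: 198x_C + 5x_Sx_C − 5x_C².
∂π/∂x_C = 198 + 5x_S − 10x_C = 0, so x_C = 19.8 + 0.5x_S.
The reaction-function slope is 0.5, so a 2-unit rise in x_S moves x_C by 0.5 × 2 = 1. Crestline's best response rises — the actions are strategic complements.

1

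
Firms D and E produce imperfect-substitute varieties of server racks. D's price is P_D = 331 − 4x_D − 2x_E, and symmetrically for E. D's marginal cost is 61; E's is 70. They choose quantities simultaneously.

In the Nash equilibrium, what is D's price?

Firm D's profit: π = x_D(331 − 4x_D − 2x_E) − 61x_D.
∂π/∂x_D = 270 − 8x_D − 2x_E = 0 ⇒ x_D = 33.75 − 0.25x_E.
Similarly x_E = 32.625 − 0.25x_D.
Plugging x_E into D's best response: x_D = 33.75 − 0.25(32.625 − 0.25x_D) ⇒ 0.9375x_D = 819/32, so x_D = 27.3.
Then x_E = 32.625 − 0.25·27.3 = 25.8.
P_D = 331 − 4·27.3 − 2·25.8 = 170.2.

170.2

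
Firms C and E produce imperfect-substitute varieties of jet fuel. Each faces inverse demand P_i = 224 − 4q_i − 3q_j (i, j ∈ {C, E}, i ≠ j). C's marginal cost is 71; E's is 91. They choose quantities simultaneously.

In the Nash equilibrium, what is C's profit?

Firm C's profit: π = q_C(224 − 4q_C − 3q_E) − 71q_C.
∂π/∂q_C = 153 − 8q_C − 3q_E = 0 ⇒ q_C = 19.125 − 0.375q_E.
Similarly q_E = 16.625 − 0.375q_C.
Solving the two reaction functions simultaneously: (1 − (−0.375)(−0.375))q_C = 19.125 − 0.375·16.625, so (55/64)q_C = 825/64 and q_C = 15.
Then q_E = 16.625 − 0.375·15 = 11.
P_C = 224 − 4·15 − 3·11 = 131.
Profit = (131 − 71)·15 = 900.

900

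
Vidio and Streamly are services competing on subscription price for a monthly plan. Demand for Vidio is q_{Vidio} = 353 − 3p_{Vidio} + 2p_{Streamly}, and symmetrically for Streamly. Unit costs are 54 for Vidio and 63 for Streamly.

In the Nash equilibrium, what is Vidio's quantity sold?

229.3125

Vidio's profit: π = (p_{Vidio} − 54)(353 − 3p_{Vidio} + 2p_{Streamly}).
∂π/∂p_{Vidio} = 515 − 6p_{Vidio} + 2p_{Streamly} = 0 ⇒ p_{Vidio} = 515/6 + (1/3)p_{Streamly}.
Similarly p_{Streamly} = 271/3 + (1/3)p_{Vidio}.
Substituting the second reaction function into the first: p_{Vidio} = 515/6 + (1/3)(271/3 + (1/3)p_{Vidio}), which gives (8/9)p_{Vidio} = 2087/18 ⇒ p_{Vidio} = 130.4375.
Then p_{Streamly} = 271/3 + (1/3)·130.4375 = 133.8125.
q_{Vidio} = 353 − 3·130.4375 + 2·133.8125 = 229.3125.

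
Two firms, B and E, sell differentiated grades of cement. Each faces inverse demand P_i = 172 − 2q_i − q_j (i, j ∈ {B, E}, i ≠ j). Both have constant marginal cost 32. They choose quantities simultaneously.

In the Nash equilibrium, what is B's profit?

Firm B's profit: π = q_B(172 − 2q_B − q_E) − 32q_B.
∂π/∂q_B = 140 − 4q_B − q_E = 0 ⇒ q_B = 35 − 0.25q_E.
The game is symmetric, so in equilibrium q_E = q_B: the reaction function gives 1.25q_B = 35, hence q_B = 28.
P_B = 172 − 2·28 − 28 = 88.
Profit = (88 − 32)·28 = 1568.

1568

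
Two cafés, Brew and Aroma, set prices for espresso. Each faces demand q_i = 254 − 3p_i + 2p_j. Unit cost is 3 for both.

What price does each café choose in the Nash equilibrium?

65.75

Brew's profit: π = (p_{Brew} − 3)(254 − 3p_{Brew} + 2p_{Aroma}).
∂π/∂p_{Brew} = 263 − 6p_{Brew} + 2p_{Aroma} = 0 ⇒ p_{Brew} = 263/6 + (1/3)p_{Aroma}.
Setting p_{Brew} = p_{Aroma} in the reaction function: p_{Brew} = 263/6 + (1/3)p_{Brew}, so p_{Brew} = (263/6) / (2/3) = 65.75.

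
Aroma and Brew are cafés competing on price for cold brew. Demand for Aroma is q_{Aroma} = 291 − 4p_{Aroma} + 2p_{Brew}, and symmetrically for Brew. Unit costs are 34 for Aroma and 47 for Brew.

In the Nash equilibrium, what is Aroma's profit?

6052.84

Aroma's profit: π = (p_{Aroma} − 34)(291 − 4p_{Aroma} + 2p_{Brew}).
∂π/∂p_{Aroma} = 427 − 8p_{Aroma} + 2p_{Brew} = 0 ⇒ p_{Aroma} = 53.375 + 0.25p_{Brew}.
Similarly p_{Brew} = 59.875 + 0.25p_{Aroma}.
Plugging p_{Brew} into Aroma's best response: p_{Aroma} = 53.375 + 0.25(59.875 + 0.25p_{Aroma}) ⇒ 0.9375p_{Aroma} = 2187/32, so p_{Aroma} = 72.9.
Then p_{Brew} = 59.875 + 0.25·72.9 = 78.1.
q_{Aroma} = 291 − 4·72.9 + 2·78.1 = 155.6.
Profit = (72.9 − 34)·155.6 = 6052.84.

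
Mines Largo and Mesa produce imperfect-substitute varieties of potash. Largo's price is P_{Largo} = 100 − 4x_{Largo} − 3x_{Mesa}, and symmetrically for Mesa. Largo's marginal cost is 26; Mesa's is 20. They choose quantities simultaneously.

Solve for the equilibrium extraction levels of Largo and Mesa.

Mine Largo's profit: π = x_{Largo}(100 − 4x_{Largo} − 3x_{Mesa}) − 26x_{Largo}.
∂π/∂x_{Largo} = 74 − 8x_{Largo} − 3x_{Mesa} = 0 ⇒ x_{Largo} = 9.25 − 0.375x_{Mesa}.
Similarly x_{Mesa} = 10 − 0.375x_{Largo}.
Solving the two reaction functions simultaneously: (1 − (−0.375)(−0.375))x_{Largo} = 9.25 − 0.375·10, so (55/64)x_{Largo} = 5.5 and x_{Largo} = 6.4.
Then x_{Mesa} = 10 − 0.375·6.4 = 7.6.

6.4, 7.6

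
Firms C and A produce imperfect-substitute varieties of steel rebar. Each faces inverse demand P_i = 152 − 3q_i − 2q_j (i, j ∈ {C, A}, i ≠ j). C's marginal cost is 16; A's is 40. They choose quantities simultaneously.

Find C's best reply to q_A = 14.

Firm C's profit: π = q_C(152 − 3q_C − 2q_A) − 16q_C.
∂π/∂q_C = 136 − 6q_C − 2q_A = 0 ⇒ q_C = 68/3 − (1/3)q_A.
At q_A = 14: q_C = 68/3 − (1/3)·14 = 18.

18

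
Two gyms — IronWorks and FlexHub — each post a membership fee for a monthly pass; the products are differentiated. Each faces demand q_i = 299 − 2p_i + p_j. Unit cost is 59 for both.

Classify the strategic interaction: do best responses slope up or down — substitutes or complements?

strategic complements

IronWorks's profit: π = (p_{IronWorks} − 59)(299 − 2p_{IronWorks} + p_{FlexHub}).
∂π/∂p_{IronWorks} = 417 − 4p_{IronWorks} + p_{FlexHub} = 0 ⇒ p_{IronWorks} = 104.25 + 0.25p_{FlexHub}.
The best-response slope dp_{IronWorks}/dp_{FlexHub} = 0.25 > 0: the reaction function is upward-sloping, so the choices are strategic complements.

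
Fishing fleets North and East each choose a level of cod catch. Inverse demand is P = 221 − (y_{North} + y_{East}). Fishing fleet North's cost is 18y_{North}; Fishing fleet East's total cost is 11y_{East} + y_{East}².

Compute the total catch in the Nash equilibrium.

Fishing fleet North's profit: π = y_{North}(221 − (y_{North} + y_{East})) − 18y_{North}.
∂π/∂y_{North} = 203 − 2y_{North} − y_{East} = 0, so y_{North} = 101.5 − 0.5y_{East}.
For East: ∂π/∂y_{East} = 210 − 4y_{East} − y_{North} = 0 ⇒ y_{East} = 52.5 − 0.25y_{North}.
Substituting the second reaction function into the first: y_{North} = 101.5 − 0.5(52.5 − 0.25y_{North}), which gives 0.875y_{North} = 75.25 ⇒ y_{North} = 86.
Then y_{East} = 52.5 − 0.25·86 = 31.
Total catch: 86 + 31 = 117.

117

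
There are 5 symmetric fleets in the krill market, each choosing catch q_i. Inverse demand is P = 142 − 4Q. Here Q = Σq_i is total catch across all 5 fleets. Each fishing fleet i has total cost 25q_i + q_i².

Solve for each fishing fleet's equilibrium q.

A representative fishing fleet's profit is π_i = q_i(142 − 4Q) − 25q_i − q_i², with Q = q_i + Σ_{j≠i} q_j.
First-order condition: 117 − 10q_i − 4Σ_{j≠i} q_j = 0.
Imposing symmetry (q_j = q for all j) turns Σ_{j≠i} q_j into 4q, so 117 = 26q and q = 4.5.

4.5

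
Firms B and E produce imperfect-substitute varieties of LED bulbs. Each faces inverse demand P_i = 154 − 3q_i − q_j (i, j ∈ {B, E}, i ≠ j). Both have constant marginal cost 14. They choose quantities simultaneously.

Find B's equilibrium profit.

Firm B's profit: π = q_B(154 − 3q_B − q_E) − 14q_B.
∂π/∂q_B = 140 − 6q_B − q_E = 0 ⇒ q_B = 70/3 − (1/6)q_E.
By symmetry q_E = q_B; substituting into the reaction function, (7/6)q_B = 70/3 and q_B = 20.
P_B = 154 − 3·20 − 20 = 74.
Profit = (74 − 14)·20 = 1200.

1200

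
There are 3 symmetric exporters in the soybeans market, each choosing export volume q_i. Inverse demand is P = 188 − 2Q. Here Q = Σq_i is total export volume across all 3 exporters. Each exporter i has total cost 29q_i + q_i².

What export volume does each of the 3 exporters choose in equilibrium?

15.9

A representative exporter's profit is π_i = q_i(188 − 2Q) − 29q_i − q_i², with Q = q_i + Σ_{j≠i} q_j.
First-order condition: 159 − 6q_i − 2Σ_{j≠i} q_j = 0.
In a symmetric equilibrium every exporter chooses the same q, so Σ_{j≠i} q_j = 2q. The condition becomes 159 − 10q = 0, giving q = 159/10 = 15.9.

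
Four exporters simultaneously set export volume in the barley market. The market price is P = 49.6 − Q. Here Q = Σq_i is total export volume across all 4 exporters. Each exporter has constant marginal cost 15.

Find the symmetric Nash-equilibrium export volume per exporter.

A representative exporter's profit is π_i = q_i(49.6 − Q) − 15q_i, with Q = q_i + Σ_{j≠i} q_j.
First-order condition: 34.6 − 2q_i − Σ_{j≠i} q_j = 0.
In a symmetric equilibrium every exporter chooses the same q, so Σ_{j≠i} q_j = 3q. The condition becomes 34.6 − 5q = 0, giving q = 34.6/5 = 6.92.

6.92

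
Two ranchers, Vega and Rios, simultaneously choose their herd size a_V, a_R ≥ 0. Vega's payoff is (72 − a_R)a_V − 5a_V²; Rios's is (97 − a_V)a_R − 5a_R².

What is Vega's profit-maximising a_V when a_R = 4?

Expanding Vega's payoff: 72a_V − a_Ra_V − 5a_V².
∂π/∂a_V = 72 − a_R − 10a_V = 0, so a_V = 7.2 − 0.1a_R.
At a_R = 4: a_V = 7.2 − 0.1·4 = 6.8.

6.8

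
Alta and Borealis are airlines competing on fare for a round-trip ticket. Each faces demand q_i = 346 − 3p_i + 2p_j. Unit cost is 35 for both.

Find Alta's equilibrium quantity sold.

233.25

Alta's profit: π = (p_{Alta} − 35)(346 − 3p_{Alta} + 2p_{Borealis}).
∂π/∂p_{Alta} = 451 − 6p_{Alta} + 2p_{Borealis} = 0 ⇒ p_{Alta} = 451/6 + (1/3)p_{Borealis}.
The game is symmetric, so in equilibrium p_{Borealis} = p_{Alta}: the reaction function gives (2/3)p_{Alta} = 451/6, hence p_{Alta} = 112.75.
q_{Alta} = 346 − 3·112.75 + 2·112.75 = 233.25.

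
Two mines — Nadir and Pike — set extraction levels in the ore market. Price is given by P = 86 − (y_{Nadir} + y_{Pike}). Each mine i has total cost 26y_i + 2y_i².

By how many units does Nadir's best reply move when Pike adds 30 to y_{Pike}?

Mine Nadir's profit: π = y_{Nadir}(86 − (y_{Nadir} + y_{Pike})) − 26y_{Nadir} − 2y_{Nadir}².
∂π/∂y_{Nadir} = 60 − 6y_{Nadir} − y_{Pike} = 0, so y_{Nadir} = 10 − (1/6)y_{Pike}.
The reaction-function slope is −1/6, so a 30-unit rise in y_{Pike} moves y_{Nadir} by −1/6 × 30 = −5. Nadir's best response falls — the actions are strategic substitutes.

-5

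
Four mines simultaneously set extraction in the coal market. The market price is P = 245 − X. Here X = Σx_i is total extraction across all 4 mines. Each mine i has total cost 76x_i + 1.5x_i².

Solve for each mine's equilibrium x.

21.125

A representative mine's profit is π_i = x_i(245 − X) − 76x_i − 1.5x_i², with X = x_i + Σ_{j≠i} x_j.
First-order condition: 169 − 5x_i − Σ_{j≠i} x_j = 0.
In a symmetric equilibrium every mine chooses the same x, so Σ_{j≠i} x_j = 3x. The condition becomes 169 − 8x = 0, giving x = 169/8 = 21.125.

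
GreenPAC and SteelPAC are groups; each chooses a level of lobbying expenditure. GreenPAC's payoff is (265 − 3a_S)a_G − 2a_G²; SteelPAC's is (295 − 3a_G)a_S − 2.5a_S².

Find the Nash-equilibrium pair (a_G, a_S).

Expanding GreenPAC's payoff: 265a_G − 3a_Sa_G − 2a_G².
∂π/∂a_G = 265 − 3a_S − 4a_G = 0, so a_G = 66.25 − 0.75a_S.
Likewise for SteelPAC: a_S = 59 − 0.6a_G.
Plugging a_S into GreenPAC's best response: a_G = 66.25 − 0.75(59 − 0.6a_G) ⇒ 0.55a_G = 22, so a_G = 40.
Then a_S = 59 − 0.6·40 = 35.

40, 35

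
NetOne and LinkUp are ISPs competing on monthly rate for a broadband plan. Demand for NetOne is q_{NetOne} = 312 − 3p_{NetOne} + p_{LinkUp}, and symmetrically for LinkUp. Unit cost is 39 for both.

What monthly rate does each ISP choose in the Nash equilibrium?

85.8

NetOne's profit: π = (p_{NetOne} − 39)(312 − 3p_{NetOne} + p_{LinkUp}).
∂π/∂p_{NetOne} = 429 − 6p_{NetOne} + p_{LinkUp} = 0 ⇒ p_{NetOne} = 71.5 + (1/6)p_{LinkUp}.
Setting p_{NetOne} = p_{LinkUp} in the reaction function: p_{NetOne} = 71.5 + (1/6)p_{NetOne}, so p_{NetOne} = 71.5 / (5/6) = 85.8.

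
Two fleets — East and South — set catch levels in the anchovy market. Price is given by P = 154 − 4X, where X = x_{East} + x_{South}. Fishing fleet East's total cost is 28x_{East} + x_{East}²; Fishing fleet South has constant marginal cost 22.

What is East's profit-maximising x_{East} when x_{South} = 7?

Fishing fleet East's profit: π = x_{East}(154 − 4(x_{East} + x_{South})) − 28x_{East} − x_{East}².
∂π/∂x_{East} = 126 − 10x_{East} − 4x_{South} = 0, so x_{East} = 12.6 − 0.4x_{South}.
At x_{South} = 7: x_{East} = 12.6 − 0.4·7 = 9.8.

9.8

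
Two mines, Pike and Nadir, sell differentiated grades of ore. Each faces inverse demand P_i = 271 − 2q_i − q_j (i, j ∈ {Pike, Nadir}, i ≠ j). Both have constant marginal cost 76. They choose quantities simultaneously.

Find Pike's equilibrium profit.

Mine Pike's profit: π = q_{Pike}(271 − 2q_{Pike} − q_{Nadir}) − 76q_{Pike}.
∂π/∂q_{Pike} = 195 − 4q_{Pike} − q_{Nadir} = 0 ⇒ q_{Pike} = 48.75 − 0.25q_{Nadir}.
The game is symmetric, so in equilibrium q_{Nadir} = q_{Pike}: the reaction function gives 1.25q_{Pike} = 48.75, hence q_{Pike} = 39.
P_{Pike} = 271 − 2·39 − 39 = 154.
Profit = (154 − 76)·39 = 3042.

3042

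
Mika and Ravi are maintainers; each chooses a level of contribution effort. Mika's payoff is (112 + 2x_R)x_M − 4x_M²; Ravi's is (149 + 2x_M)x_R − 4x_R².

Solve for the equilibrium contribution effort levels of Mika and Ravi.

Expanding Mika's payoff: 112x_M + 2x_Rx_M − 4x_M².
∂π/∂x_M = 112 + 2x_R − 8x_M = 0, so x_M = 14 + 0.25x_R.
Likewise for Ravi: x_R = 18.625 + 0.25x_M.
Substituting the second reaction function into the first: x_M = 14 + 0.25(18.625 + 0.25x_M), which gives 0.9375x_M = 597/32 ⇒ x_M = 19.9.
Then x_R = 18.625 + 0.25·19.9 = 23.6.

19.9, 23.6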